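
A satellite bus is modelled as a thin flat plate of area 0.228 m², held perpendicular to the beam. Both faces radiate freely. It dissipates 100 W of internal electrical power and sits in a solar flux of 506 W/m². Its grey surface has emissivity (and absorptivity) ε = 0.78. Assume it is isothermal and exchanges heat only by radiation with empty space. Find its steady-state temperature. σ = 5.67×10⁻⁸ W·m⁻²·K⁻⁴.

T ≈ 312 K

At steady state, absorbed solar power + internal power = radiated power.
Absorbed: α·S·A_cross = 0.78·506·0.2280 = 89.99 W (cross-section A).
Total input = 89.99 + 100 = 190.0 W.
Radiated: εσ·A_surf·T⁴ with A_surf = 2A = 0.4560 m².
T⁴ = 190.0/(0.78·5.67×10⁻⁸·0.4560) = 9.421×10⁹ K⁴.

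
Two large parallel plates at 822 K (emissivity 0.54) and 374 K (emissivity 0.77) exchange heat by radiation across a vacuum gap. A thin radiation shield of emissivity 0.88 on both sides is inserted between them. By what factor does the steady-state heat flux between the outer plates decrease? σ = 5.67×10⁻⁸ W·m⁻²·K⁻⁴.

Without shield: q₀ = σΔ(T⁴)/(1/ε₁+1/ε₂−1) with denominator 2.151.
With shield the two gaps are in series; the resistances add: (1/ε₁+1/ε_s−1)+(1/ε_s+1/ε₂−1) = 1.988+1.435 = 3.423.
Heat-flux ratio q₀/q = 3.423/2.151.

factor ≈ 1.59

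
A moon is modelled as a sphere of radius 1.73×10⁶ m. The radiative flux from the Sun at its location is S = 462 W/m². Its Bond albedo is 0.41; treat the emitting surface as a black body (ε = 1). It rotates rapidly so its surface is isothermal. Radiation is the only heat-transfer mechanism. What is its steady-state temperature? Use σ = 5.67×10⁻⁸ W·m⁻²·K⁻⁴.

At equilibrium, absorbed power = emitted power.
Absorbing cross-section = πr² = 9.402×10¹² m²; emitting surface = 4πr² = 3.761×10¹³ m² (ratio 4).
(1−a)S·A_cross = εσ·A_surf·T⁴  ⇒  T⁴ = (1−a)S/(4σ).
T⁴ = 0.590·462/(4·5.67×10⁻⁸) = 1.202×10⁹ K⁴.
T = (1.202×10⁹)^(1/4).

T ≈ 186 K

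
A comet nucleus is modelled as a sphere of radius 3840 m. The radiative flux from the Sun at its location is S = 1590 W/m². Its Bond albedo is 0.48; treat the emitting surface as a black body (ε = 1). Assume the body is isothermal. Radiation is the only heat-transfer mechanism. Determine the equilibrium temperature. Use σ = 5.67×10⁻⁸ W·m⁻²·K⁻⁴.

At equilibrium, absorbed power = emitted power.
Absorbing cross-section = πr² = 4.632×10⁷ m²; emitting surface = 4πr² = 1.853×10⁸ m² (ratio 4).
(1−a)S·A_cross = εσ·A_surf·T⁴  ⇒  T⁴ = (1−a)S/(4σ).
T⁴ = 0.520·1590/(4·5.67×10⁻⁸) = 3.646×10⁹ K⁴.
T = (3.646×10⁹)^(1/4).

T ≈ 246 K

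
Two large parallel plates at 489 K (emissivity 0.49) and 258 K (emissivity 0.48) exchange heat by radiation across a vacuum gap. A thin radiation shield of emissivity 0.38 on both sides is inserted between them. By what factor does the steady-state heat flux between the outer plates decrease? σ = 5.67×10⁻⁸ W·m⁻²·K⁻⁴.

Without shield: q₀ = σΔ(T⁴)/(1/ε₁+1/ε₂−1) with denominator 3.124.
With shield the two gaps are in series; the resistances add: (1/ε₁+1/ε_s−1)+(1/ε_s+1/ε₂−1) = 3.672+3.715 = 7.387.
Heat-flux ratio q₀/q = 7.387/3.124.

factor ≈ 2.36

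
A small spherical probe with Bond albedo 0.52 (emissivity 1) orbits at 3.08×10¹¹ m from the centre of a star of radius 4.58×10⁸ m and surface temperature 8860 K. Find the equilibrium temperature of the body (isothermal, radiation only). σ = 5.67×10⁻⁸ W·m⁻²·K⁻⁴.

The star's surface emits σT_*⁴; at distance d the flux is S = σT_*⁴(R_*/d)².
S = 5.67×10⁻⁸·(8860)⁴·(4.58×10⁸/3.08×10¹¹)² = 772.6 W/m².
For an isothermal sphere T⁴ = (1−a)S/(4σ) = 1.635×10⁹ K⁴.

T ≈ 201 K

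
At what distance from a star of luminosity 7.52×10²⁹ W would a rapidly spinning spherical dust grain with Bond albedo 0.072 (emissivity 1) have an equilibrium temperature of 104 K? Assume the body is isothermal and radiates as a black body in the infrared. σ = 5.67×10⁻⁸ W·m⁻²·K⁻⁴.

For an isothermal black-emitting sphere, (1−a)S·πr² = σ·4πr²·T⁴ ⇒ S = 4σT⁴/(1−a).
S = 4·5.67×10⁻⁸·(104)⁴/0.928 = 28.59 W/m².
Flux falls as S = L/(4πd²), so d = √(L/(4πS)) = √(7.52×10²⁹/(4π·28.59)).

d ≈ 4.57×10¹³ m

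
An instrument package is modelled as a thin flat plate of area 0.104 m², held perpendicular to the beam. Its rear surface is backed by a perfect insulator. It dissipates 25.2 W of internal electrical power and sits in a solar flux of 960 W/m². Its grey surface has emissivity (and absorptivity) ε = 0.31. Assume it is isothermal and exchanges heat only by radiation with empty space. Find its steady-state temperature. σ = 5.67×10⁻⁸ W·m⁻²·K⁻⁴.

At steady state, absorbed solar power + internal power = radiated power.
Absorbed: α·S·A_cross = 0.31·960·0.1040 = 30.95 W (cross-section A).
Total input = 30.95 + 25.2 = 56.15 W.
Radiated: εσ·A_surf·T⁴ with A_surf = A = 0.1040 m².
T⁴ = 56.15/(0.31·5.67×10⁻⁸·0.1040) = 3.072×10¹⁰ K⁴.

T ≈ 419 K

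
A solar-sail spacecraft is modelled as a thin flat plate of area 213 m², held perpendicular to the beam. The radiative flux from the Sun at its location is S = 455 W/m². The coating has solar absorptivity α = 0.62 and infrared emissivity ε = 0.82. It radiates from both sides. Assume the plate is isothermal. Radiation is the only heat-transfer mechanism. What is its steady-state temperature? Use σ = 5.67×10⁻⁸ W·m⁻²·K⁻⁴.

At equilibrium, absorbed power = emitted power.
Absorbing cross-section = A = 213.0 m²; emitting surface = 2A = 426.0 m² (ratio 2).
αS·A_cross = εσ·A_surf·T⁴  ⇒  T⁴ = αS/(ε·2σ).
T⁴ = 0.620·455/(0.82·2·5.67×10⁻⁸) = 3.034×10⁹ K⁴.
T = (3.034×10⁹)^(1/4).

T ≈ 235 K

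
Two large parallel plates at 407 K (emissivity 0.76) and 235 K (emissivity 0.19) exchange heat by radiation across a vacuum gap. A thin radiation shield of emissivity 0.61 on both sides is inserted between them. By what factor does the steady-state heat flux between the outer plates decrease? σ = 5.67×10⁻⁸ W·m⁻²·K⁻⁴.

Without shield: q₀ = σΔ(T⁴)/(1/ε₁+1/ε₂−1) with denominator 5.579.
With shield the two gaps are in series; the resistances add: (1/ε₁+1/ε_s−1)+(1/ε_s+1/ε₂−1) = 1.955+5.903 = 7.858.
Heat-flux ratio q₀/q = 7.858/5.579.

factor ≈ 1.41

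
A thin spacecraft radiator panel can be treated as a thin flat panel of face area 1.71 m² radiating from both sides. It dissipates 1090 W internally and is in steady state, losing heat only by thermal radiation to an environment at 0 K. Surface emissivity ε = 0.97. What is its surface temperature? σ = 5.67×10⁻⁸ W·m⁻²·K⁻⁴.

Steady state: internal power = radiated power, P = εσA T⁴.
Radiating area A = 2·1.71 = 3.420 m².
T⁴ = P/(εσA) = 1090/(0.97·5.67×10⁻⁸·3.420) = 5.795×10⁹ K⁴.
T = (5.795×10⁹)^(1/4).

T ≈ 276 K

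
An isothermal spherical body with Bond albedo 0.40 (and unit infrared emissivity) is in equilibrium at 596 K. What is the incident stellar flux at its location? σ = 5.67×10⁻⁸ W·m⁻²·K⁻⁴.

S ≈ 47700 W/m²

(1−a)S·πr² = σ·4πr²·T⁴ ⇒ S = 4σT⁴/(1−a).
S = 4·5.67×10⁻⁸·1.262×10¹¹/0.600.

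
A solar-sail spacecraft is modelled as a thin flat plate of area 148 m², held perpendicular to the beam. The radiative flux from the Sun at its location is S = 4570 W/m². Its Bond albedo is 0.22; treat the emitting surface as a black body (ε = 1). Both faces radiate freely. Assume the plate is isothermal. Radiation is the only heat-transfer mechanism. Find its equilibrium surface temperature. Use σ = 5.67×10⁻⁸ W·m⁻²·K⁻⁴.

At equilibrium, absorbed power = emitted power.
Absorbing cross-section = A = 148.0 m²; emitting surface = 2A = 296.0 m² (ratio 2).
(1−a)S·A_cross = εσ·A_surf·T⁴  ⇒  T⁴ = (1−a)S/(2σ).
T⁴ = 0.780·4570/(2·5.67×10⁻⁸) = 3.143×10¹⁰ K⁴.
T = (3.143×10¹⁰)^(1/4).

T ≈ 421 K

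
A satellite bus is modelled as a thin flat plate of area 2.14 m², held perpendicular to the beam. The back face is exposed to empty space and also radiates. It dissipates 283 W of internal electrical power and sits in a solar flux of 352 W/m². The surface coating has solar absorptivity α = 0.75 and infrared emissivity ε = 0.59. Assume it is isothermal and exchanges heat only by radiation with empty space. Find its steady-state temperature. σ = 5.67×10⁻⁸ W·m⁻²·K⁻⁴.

At steady state, absorbed solar power + internal power = radiated power.
Absorbed: α·S·A_cross = 0.75·352·2.140 = 565.0 W (cross-section A).
Total input = 565.0 + 283 = 848.0 W.
Radiated: εσ·A_surf·T⁴ with A_surf = 2A = 4.280 m².
T⁴ = 848.0/(0.59·5.67×10⁻⁸·4.280) = 5.922×10⁹ K⁴.

T ≈ 277 K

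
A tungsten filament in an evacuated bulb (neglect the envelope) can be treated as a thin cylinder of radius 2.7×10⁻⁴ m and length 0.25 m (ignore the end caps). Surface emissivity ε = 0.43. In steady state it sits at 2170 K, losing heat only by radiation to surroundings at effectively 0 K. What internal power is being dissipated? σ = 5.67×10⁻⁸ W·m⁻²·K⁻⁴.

P ≈ 229 W

Steady state: P = εσA T⁴.
A = 2πrL = 4.241×10⁻⁴ m²; T⁴ = (2170)⁴ = 2.217×10¹³ K⁴.
P = 0.43 × 5.67×10⁻⁸ × 4.241×10⁻⁴ × 2.217×10¹³.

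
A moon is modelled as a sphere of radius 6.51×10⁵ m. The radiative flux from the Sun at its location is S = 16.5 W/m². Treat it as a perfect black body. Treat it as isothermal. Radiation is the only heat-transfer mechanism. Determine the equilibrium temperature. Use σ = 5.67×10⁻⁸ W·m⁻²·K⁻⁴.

T ≈ 92.4 K

At equilibrium, absorbed power = emitted power.
Absorbing cross-section = πr² = 1.331×10¹² m²; emitting surface = 4πr² = 5.326×10¹² m² (ratio 4).
S·A_cross = εσ·A_surf·T⁴  ⇒  T⁴ = S/(4σ).
T⁴ = 1.00·16.5/(4·5.67×10⁻⁸) = 7.275×10⁷ K⁴.
T = (7.275×10⁷)^(1/4).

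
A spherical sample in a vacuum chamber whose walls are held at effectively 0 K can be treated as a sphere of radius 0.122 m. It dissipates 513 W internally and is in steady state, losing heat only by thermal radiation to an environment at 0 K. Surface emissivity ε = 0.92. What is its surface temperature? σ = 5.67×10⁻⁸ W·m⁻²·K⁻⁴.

Steady state: internal power = radiated power, P = εσA T⁴.
Radiating area A = 4πr² = 0.1870 m².
T⁴ = P/(εσA) = 513/(0.92·5.67×10⁻⁸·0.1870) = 5.258×10¹⁰ K⁴.
T = (5.258×10¹⁰)^(1/4).

T ≈ 479 K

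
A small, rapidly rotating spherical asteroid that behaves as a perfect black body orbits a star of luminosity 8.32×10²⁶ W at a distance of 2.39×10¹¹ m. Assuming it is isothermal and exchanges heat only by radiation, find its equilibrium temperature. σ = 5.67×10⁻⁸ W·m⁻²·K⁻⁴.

T ≈ 267 K

First find the stellar flux at distance d: S = L/(4πd²) = 8.32×10²⁶/(4π·(2.39×10¹¹)²) = 1159 W/m².
For an isothermal sphere, absorbed (1−a)S·πr² = emitted σ·4πr²·T⁴, so T⁴ = (1−a)S/(4σ).
T⁴ = 1.00·1159/(4·5.67×10⁻⁸) = 5.111×10⁹ K⁴.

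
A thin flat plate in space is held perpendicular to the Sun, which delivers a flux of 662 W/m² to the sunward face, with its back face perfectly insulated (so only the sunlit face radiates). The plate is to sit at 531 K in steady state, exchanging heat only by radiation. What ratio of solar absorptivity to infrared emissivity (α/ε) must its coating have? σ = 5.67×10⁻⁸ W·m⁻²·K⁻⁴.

Balance: αS·A = εσ·1A·T⁴ ⇒ α/ε = σT⁴/S.
α/ε = 5.67×10⁻⁸·(531)⁴/662 = 5.67×10⁻⁸·7.950×10¹⁰/662.

α/ε ≈ 6.81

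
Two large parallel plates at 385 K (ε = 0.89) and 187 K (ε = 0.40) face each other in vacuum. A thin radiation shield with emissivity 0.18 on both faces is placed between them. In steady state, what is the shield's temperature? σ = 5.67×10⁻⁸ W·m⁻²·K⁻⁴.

T_s ≈ 336 K

In steady state the net flux on the hot side equals that on the cold side.
σ(T₁⁴−T_s⁴)/D₁ = σ(T_s⁴−T₂⁴)/D₂, with D₁ = 1/ε₁+1/ε_s−1 = 5.679, D₂ = 1/ε_s+1/ε₂−1 = 7.056.
Solve for T_s⁴: T_s⁴ = (D₂·T₁⁴ + D₁·T₂⁴)/(D₁+D₂) = 1.272×10¹⁰ K⁴.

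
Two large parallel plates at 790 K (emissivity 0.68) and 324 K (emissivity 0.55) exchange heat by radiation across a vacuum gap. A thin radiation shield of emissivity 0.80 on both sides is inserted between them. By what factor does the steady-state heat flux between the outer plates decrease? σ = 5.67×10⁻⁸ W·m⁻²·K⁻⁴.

Without shield: q₀ = σΔ(T⁴)/(1/ε₁+1/ε₂−1) with denominator 2.289.
With shield the two gaps are in series; the resistances add: (1/ε₁+1/ε_s−1)+(1/ε_s+1/ε₂−1) = 1.721+2.068 = 3.789.
Heat-flux ratio q₀/q = 3.789/2.289.

factor ≈ 1.66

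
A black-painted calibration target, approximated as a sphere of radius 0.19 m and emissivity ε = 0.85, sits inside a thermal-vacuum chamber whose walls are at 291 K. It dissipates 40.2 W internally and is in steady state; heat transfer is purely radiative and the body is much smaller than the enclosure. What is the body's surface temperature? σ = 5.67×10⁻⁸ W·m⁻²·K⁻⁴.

T ≈ 308 K

For a small grey body in a large enclosure, net radiated power = εσA(T⁴ − T_w⁴).
Steady state: P = εσA(T⁴ − T_w⁴) with A = 4πr² = 0.4536 m².
T⁴ = P/(εσA) + T_w⁴ = 40.2/(0.85·5.67×10⁻⁸·0.4536) + (291)⁴
    = 1.839×10⁹ + 7.171×10⁹ = 9.010×10⁹ K⁴.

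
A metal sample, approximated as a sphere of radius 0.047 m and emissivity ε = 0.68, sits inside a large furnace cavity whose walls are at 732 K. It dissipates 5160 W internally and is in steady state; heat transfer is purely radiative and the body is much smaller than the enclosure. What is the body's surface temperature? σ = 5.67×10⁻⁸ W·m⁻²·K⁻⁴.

T ≈ 1500 K

For a small grey body in a large enclosure, net radiated power = εσA(T⁴ − T_w⁴).
Steady state: P = εσA(T⁴ − T_w⁴) with A = 4πr² = 0.02776 m².
T⁴ = P/(εσA) + T_w⁴ = 5160/(0.68·5.67×10⁻⁸·0.02776) + (732)⁴
    = 4.821×10¹² + 2.871×10¹¹ = 5.108×10¹² K⁴.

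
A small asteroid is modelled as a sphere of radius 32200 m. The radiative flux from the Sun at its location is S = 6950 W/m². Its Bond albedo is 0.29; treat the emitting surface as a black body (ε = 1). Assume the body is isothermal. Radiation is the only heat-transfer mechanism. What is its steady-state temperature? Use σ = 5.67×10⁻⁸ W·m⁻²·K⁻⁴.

T ≈ 384 K

At equilibrium, absorbed power = emitted power.
Absorbing cross-section = πr² = 3.257×10⁹ m²; emitting surface = 4πr² = 1.303×10¹⁰ m² (ratio 4).
(1−a)S·A_cross = εσ·A_surf·T⁴  ⇒  T⁴ = (1−a)S/(4σ).
T⁴ = 0.710·6950/(4·5.67×10⁻⁸) = 2.176×10¹⁰ K⁴.
T = (2.176×10¹⁰)^(1/4).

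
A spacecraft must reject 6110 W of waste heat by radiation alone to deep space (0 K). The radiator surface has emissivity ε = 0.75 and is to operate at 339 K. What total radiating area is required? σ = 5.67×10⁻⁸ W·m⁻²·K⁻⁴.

A ≈ 10.9 m²

P = εσA T⁴ ⇒ A = P/(εσT⁴).
T⁴ = 1.321×10¹⁰ K⁴.
A = 6110/(0.75 × 5.67×10⁻⁸ × 1.321×10¹⁰).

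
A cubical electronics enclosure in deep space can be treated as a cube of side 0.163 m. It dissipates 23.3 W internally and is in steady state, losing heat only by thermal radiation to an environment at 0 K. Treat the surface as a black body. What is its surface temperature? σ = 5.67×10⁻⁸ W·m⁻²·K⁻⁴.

Steady state: internal power = radiated power, P = εσA T⁴.
Radiating area A = 6L² = 0.1594 m².
T⁴ = P/(εσA) = 23.3/(1.0·5.67×10⁻⁸·0.1594) = 2.578×10⁹ K⁴.
T = (2.578×10⁹)^(1/4).

T ≈ 225 K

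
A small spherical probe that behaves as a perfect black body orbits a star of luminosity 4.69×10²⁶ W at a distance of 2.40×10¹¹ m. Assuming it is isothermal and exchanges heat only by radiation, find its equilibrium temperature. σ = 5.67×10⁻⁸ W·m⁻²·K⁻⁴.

T ≈ 231 K

First find the stellar flux at distance d: S = L/(4πd²) = 4.69×10²⁶/(4π·(2.40×10¹¹)²) = 647.9 W/m².
For an isothermal sphere, absorbed (1−a)S·πr² = emitted σ·4πr²·T⁴, so T⁴ = (1−a)S/(4σ).
T⁴ = 1.00·647.9/(4·5.67×10⁻⁸) = 2.857×10⁹ K⁴.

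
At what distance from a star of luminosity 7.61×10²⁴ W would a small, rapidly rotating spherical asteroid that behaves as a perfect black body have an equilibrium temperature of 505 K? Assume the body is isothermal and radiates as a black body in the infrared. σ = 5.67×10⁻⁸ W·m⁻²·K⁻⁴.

d ≈ 6.41×10⁹ m

For an isothermal black-emitting sphere, (1−a)S·πr² = σ·4πr²·T⁴ ⇒ S = 4σT⁴/(1−a).
S = 4·5.67×10⁻⁸·(505)⁴/1.00 = 14750 W/m².
Flux falls as S = L/(4πd²), so d = √(L/(4πS)) = √(7.61×10²⁴/(4π·14750)).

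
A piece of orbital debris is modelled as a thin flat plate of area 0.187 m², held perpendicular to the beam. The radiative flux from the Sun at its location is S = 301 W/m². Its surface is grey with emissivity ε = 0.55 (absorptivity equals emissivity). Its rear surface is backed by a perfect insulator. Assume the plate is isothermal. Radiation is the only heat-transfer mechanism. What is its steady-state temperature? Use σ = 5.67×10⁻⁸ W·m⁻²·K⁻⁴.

At equilibrium, absorbed power = emitted power.
Absorbing cross-section = A = 0.1870 m²; emitting surface = A = 0.1870 m² (ratio 1).
εS·A_cross = εσ·A_surf·T⁴  ⇒  T⁴ = S/(1σ)   (ε cancels).
T⁴ = 301/(1·5.67×10⁻⁸) = 5.309×10⁹ K⁴.
T = (5.309×10⁹)^(1/4).

T ≈ 270 K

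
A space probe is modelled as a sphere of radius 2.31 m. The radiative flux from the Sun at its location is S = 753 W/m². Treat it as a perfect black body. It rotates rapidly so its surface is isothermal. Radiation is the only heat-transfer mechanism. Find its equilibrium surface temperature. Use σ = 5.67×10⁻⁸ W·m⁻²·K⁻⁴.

T ≈ 240 K

At equilibrium, absorbed power = emitted power.
Absorbing cross-section = πr² = 16.76 m²; emitting surface = 4πr² = 67.06 m² (ratio 4).
S·A_cross = εσ·A_surf·T⁴  ⇒  T⁴ = S/(4σ).
T⁴ = 1.00·753/(4·5.67×10⁻⁸) = 3.320×10⁹ K⁴.
T = (3.320×10⁹)^(1/4).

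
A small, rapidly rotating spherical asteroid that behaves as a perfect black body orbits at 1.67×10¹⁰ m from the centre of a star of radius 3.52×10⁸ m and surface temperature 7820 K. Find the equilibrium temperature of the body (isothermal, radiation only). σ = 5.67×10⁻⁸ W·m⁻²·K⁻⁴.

The star's surface emits σT_*⁴; at distance d the flux is S = σT_*⁴(R_*/d)².
S = 5.67×10⁻⁸·(7820)⁴·(3.52×10⁸/1.67×10¹⁰)² = 94200 W/m².
For an isothermal sphere T⁴ = (1−a)S/(4σ) = 4.154×10¹¹ K⁴.

T ≈ 803 K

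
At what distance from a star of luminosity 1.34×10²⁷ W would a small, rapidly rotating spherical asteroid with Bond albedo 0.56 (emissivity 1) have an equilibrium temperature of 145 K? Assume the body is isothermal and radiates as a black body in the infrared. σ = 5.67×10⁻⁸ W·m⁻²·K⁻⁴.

d ≈ 6.84×10¹¹ m

For an isothermal black-emitting sphere, (1−a)S·πr² = σ·4πr²·T⁴ ⇒ S = 4σT⁴/(1−a).
S = 4·5.67×10⁻⁸·(145)⁴/0.440 = 227.9 W/m².
Flux falls as S = L/(4πd²), so d = √(L/(4πS)) = √(1.34×10²⁷/(4π·227.9)).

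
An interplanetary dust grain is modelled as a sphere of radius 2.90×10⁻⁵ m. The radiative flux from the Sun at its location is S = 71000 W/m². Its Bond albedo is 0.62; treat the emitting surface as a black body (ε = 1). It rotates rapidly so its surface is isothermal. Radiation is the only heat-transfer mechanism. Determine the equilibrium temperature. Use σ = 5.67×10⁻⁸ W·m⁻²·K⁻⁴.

At equilibrium, absorbed power = emitted power.
Absorbing cross-section = πr² = 2.642×10⁻⁹ m²; emitting surface = 4πr² = 1.057×10⁻⁸ m² (ratio 4).
(1−a)S·A_cross = εσ·A_surf·T⁴  ⇒  T⁴ = (1−a)S/(4σ).
T⁴ = 0.380·71000/(4·5.67×10⁻⁸) = 1.190×10¹¹ K⁴.
T = (1.190×10¹¹)^(1/4).

T ≈ 587 K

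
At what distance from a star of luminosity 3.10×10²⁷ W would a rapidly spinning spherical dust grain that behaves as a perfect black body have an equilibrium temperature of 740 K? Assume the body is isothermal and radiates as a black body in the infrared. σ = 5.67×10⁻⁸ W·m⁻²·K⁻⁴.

d ≈ 6.02×10¹⁰ m

For an isothermal black-emitting sphere, (1−a)S·πr² = σ·4πr²·T⁴ ⇒ S = 4σT⁴/(1−a).
S = 4·5.67×10⁻⁸·(740)⁴/1.00 = 68010 W/m².
Flux falls as S = L/(4πd²), so d = √(L/(4πS)) = √(3.10×10²⁷/(4π·68010)).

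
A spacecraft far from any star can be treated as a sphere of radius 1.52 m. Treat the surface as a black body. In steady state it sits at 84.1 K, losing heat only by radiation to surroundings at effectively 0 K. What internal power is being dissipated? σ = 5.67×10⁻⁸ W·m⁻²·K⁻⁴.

Steady state: P = εσA T⁴.
A = 4πr² = 29.03 m²; T⁴ = (84.1)⁴ = 5.002×10⁷ K⁴.
P = 1.0 × 5.67×10⁻⁸ × 29.03 × 5.002×10⁷.

P ≈ 82.4 W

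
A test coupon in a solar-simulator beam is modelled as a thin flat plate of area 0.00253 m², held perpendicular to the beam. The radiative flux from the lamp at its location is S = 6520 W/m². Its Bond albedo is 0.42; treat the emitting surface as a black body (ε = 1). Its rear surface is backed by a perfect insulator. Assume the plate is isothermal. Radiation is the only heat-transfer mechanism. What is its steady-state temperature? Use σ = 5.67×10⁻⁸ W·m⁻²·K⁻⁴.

T ≈ 508 K

At equilibrium, absorbed power = emitted power.
Absorbing cross-section = A = 0.002530 m²; emitting surface = A = 0.002530 m² (ratio 1).
(1−a)S·A_cross = εσ·A_surf·T⁴  ⇒  T⁴ = (1−a)S/(1σ).
T⁴ = 0.580·6520/(1·5.67×10⁻⁸) = 6.669×10¹⁰ K⁴.
T = (6.669×10¹⁰)^(1/4).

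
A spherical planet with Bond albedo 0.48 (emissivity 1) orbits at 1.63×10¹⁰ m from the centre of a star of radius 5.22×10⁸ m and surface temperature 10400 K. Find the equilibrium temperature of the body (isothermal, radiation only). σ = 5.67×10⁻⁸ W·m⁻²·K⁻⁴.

T ≈ 1120 K

The star's surface emits σT_*⁴; at distance d the flux is S = σT_*⁴(R_*/d)².
S = 5.67×10⁻⁸·(10400)⁴·(5.22×10⁸/1.63×10¹⁰)² = 6.803×10⁵ W/m².
For an isothermal sphere T⁴ = (1−a)S/(4σ) = 1.560×10¹² K⁴.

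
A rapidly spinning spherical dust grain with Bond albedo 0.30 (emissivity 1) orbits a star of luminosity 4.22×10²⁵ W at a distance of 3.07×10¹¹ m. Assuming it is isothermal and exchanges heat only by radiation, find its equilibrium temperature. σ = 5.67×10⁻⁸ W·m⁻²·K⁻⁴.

T ≈ 102 K

First find the stellar flux at distance d: S = L/(4πd²) = 4.22×10²⁵/(4π·(3.07×10¹¹)²) = 35.63 W/m².
For an isothermal sphere, absorbed (1−a)S·πr² = emitted σ·4πr²·T⁴, so T⁴ = (1−a)S/(4σ).
T⁴ = 0.700·35.63/(4·5.67×10⁻⁸) = 1.100×10⁸ K⁴.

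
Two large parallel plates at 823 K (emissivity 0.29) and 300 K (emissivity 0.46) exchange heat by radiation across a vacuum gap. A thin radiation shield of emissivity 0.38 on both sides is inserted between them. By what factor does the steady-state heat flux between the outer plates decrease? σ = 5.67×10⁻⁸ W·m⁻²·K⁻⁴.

factor ≈ 1.92

Without shield: q₀ = σΔ(T⁴)/(1/ε₁+1/ε₂−1) with denominator 4.622.
With shield the two gaps are in series; the resistances add: (1/ε₁+1/ε_s−1)+(1/ε_s+1/ε₂−1) = 5.080+3.805 = 8.885.
Heat-flux ratio q₀/q = 8.885/4.622.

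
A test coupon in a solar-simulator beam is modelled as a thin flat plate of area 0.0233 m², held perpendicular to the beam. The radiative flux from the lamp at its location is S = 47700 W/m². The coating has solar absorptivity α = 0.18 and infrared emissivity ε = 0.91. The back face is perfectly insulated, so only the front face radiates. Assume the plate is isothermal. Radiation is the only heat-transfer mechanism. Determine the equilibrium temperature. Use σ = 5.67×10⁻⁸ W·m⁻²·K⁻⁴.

T ≈ 639 K

At equilibrium, absorbed power = emitted power.
Absorbing cross-section = A = 0.02330 m²; emitting surface = A = 0.02330 m² (ratio 1).
αS·A_cross = εσ·A_surf·T⁴  ⇒  T⁴ = αS/(ε·1σ).
T⁴ = 0.180·47700/(0.91·1·5.67×10⁻⁸) = 1.664×10¹¹ K⁴.
T = (1.664×10¹¹)^(1/4).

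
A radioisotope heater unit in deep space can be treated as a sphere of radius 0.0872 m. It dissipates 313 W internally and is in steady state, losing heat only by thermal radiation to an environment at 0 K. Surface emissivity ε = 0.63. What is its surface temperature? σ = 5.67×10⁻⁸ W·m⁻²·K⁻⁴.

Steady state: internal power = radiated power, P = εσA T⁴.
Radiating area A = 4πr² = 0.09555 m².
T⁴ = P/(εσA) = 313/(0.63·5.67×10⁻⁸·0.09555) = 9.170×10¹⁰ K⁴.
T = (9.170×10¹⁰)^(1/4).

T ≈ 550 K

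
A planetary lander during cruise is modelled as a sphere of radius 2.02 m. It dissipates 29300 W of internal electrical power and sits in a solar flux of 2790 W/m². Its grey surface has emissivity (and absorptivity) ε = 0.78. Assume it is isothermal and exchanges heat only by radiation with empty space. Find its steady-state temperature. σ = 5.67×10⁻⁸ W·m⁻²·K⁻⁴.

T ≈ 399 K

At steady state, absorbed solar power + internal power = radiated power.
Absorbed: α·S·A_cross = 0.78·2790·12.82 = 27900 W (cross-section πr²).
Total input = 27900 + 29300 = 57200 W.
Radiated: εσ·A_surf·T⁴ with A_surf = 4πr² = 51.28 m².
T⁴ = 57200/(0.78·5.67×10⁻⁸·51.28) = 2.522×10¹⁰ K⁴.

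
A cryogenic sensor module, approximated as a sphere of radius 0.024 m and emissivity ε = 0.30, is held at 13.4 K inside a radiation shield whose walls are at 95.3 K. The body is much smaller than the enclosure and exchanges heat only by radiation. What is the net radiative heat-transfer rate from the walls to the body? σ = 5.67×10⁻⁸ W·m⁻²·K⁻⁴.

For a small grey body in a large enclosure: P_net = εσA(T_body⁴ − T_wall⁴).
A = 4πr² = 0.007238 m²; T_body⁴ − T_wall⁴ = 32240 − 8.248×10⁷ = -8.245×10⁷ K⁴.
|P_net| = 0.30·5.67×10⁻⁸·0.007238·8.245×10⁷.

P_net ≈ 0.0102 W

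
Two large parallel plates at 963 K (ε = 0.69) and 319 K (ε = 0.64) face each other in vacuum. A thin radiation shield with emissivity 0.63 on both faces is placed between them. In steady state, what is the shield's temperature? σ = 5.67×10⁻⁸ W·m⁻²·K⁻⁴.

T_s ≈ 818 K

In steady state the net flux on the hot side equals that on the cold side.
σ(T₁⁴−T_s⁴)/D₁ = σ(T_s⁴−T₂⁴)/D₂, with D₁ = 1/ε₁+1/ε_s−1 = 2.037, D₂ = 1/ε_s+1/ε₂−1 = 2.150.
Solve for T_s⁴: T_s⁴ = (D₂·T₁⁴ + D₁·T₂⁴)/(D₁+D₂) = 4.467×10¹¹ K⁴.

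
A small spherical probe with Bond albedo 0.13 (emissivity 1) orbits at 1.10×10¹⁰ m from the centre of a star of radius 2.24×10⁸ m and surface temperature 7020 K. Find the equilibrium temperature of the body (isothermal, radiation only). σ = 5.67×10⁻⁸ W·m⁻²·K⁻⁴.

T ≈ 684 K

The star's surface emits σT_*⁴; at distance d the flux is S = σT_*⁴(R_*/d)².
S = 5.67×10⁻⁸·(7020)⁴·(2.24×10⁸/1.10×10¹⁰)² = 57100 W/m².
For an isothermal sphere T⁴ = (1−a)S/(4σ) = 2.190×10¹¹ K⁴.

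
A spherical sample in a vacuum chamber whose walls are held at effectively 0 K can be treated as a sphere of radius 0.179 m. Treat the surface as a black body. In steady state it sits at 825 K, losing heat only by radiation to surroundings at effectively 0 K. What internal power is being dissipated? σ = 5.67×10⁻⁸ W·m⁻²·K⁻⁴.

P ≈ 10600 W

Steady state: P = εσA T⁴.
A = 4πr² = 0.4026 m²; T⁴ = (825)⁴ = 4.633×10¹¹ K⁴.
P = 1.0 × 5.67×10⁻⁸ × 0.4026 × 4.633×10¹¹.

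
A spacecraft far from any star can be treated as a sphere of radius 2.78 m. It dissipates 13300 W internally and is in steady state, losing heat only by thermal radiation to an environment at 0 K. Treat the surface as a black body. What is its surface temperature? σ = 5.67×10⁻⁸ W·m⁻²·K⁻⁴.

T ≈ 222 K

Steady state: internal power = radiated power, P = εσA T⁴.
Radiating area A = 4πr² = 97.12 m².
T⁴ = P/(εσA) = 13300/(1.0·5.67×10⁻⁸·97.12) = 2.415×10⁹ K⁴.
T = (2.415×10⁹)^(1/4).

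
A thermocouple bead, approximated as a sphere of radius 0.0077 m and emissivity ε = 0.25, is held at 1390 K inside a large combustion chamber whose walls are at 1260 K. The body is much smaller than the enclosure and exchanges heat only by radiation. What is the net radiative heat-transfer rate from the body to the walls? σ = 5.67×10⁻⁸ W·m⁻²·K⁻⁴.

For a small grey body in a large enclosure: P_net = εσA(T_body⁴ − T_wall⁴).
A = 4πr² = 7.451×10⁻⁴ m²; T_body⁴ − T_wall⁴ = 3.733×10¹² − 2.520×10¹² = 1.213×10¹² K⁴.
|P_net| = 0.25·5.67×10⁻⁸·7.451×10⁻⁴·1.213×10¹².

P_net ≈ 12.8 W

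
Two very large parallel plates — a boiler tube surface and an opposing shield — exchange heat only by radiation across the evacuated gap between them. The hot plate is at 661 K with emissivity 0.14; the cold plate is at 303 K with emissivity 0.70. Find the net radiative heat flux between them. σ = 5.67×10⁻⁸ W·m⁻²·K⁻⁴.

For two infinite grey parallel plates, q = σ(T₁⁴ − T₂⁴)/(1/ε₁ + 1/ε₂ − 1).
T₁⁴ − T₂⁴ = 1.909×10¹¹ − 8.429×10⁹ = 1.825×10¹¹ K⁴.
1/ε₁ + 1/ε₂ − 1 = 7.143 + 1.429 − 1 = 7.571.
q = 5.67×10⁻⁸ × 1.825×10¹¹ / 7.571.

q ≈ 1370 W/m²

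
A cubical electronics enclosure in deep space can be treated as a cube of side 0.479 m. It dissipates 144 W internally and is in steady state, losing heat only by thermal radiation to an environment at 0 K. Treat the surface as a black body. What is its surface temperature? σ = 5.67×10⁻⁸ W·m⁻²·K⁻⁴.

Steady state: internal power = radiated power, P = εσA T⁴.
Radiating area A = 6L² = 1.377 m².
T⁴ = P/(εσA) = 144/(1.0·5.67×10⁻⁸·1.377) = 1.845×10⁹ K⁴.
T = (1.845×10⁹)^(1/4).

T ≈ 207 K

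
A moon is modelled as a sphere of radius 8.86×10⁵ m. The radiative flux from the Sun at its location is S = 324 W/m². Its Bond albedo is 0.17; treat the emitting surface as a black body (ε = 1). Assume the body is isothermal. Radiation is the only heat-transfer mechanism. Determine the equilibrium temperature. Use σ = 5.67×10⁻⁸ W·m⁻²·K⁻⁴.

At equilibrium, absorbed power = emitted power.
Absorbing cross-section = πr² = 2.466×10¹² m²; emitting surface = 4πr² = 9.865×10¹² m² (ratio 4).
(1−a)S·A_cross = εσ·A_surf·T⁴  ⇒  T⁴ = (1−a)S/(4σ).
T⁴ = 0.830·324/(4·5.67×10⁻⁸) = 1.186×10⁹ K⁴.
T = (1.186×10⁹)^(1/4).

T ≈ 186 K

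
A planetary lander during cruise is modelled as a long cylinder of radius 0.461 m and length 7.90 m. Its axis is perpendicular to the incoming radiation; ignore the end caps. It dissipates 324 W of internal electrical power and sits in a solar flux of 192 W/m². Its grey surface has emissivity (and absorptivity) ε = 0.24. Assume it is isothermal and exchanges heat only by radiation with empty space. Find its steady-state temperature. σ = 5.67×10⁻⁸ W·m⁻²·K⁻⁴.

T ≈ 215 K

At steady state, absorbed solar power + internal power = radiated power.
Absorbed: α·S·A_cross = 0.24·192·7.284 = 335.6 W (cross-section 2rL).
Total input = 335.6 + 324 = 659.6 W.
Radiated: εσ·A_surf·T⁴ with A_surf = 2πrL = 22.88 m².
T⁴ = 659.6/(0.24·5.67×10⁻⁸·22.88) = 2.118×10⁹ K⁴.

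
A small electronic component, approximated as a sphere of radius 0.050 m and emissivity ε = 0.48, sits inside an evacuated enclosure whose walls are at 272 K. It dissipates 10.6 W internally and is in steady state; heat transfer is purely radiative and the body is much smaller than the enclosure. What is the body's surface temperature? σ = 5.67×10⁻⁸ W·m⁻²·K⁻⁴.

For a small grey body in a large enclosure, net radiated power = εσA(T⁴ − T_w⁴).
Steady state: P = εσA(T⁴ − T_w⁴) with A = 4πr² = 0.03142 m².
T⁴ = P/(εσA) + T_w⁴ = 10.6/(0.48·5.67×10⁻⁸·0.03142) + (272)⁴
    = 1.240×10¹⁰ + 5.474×10⁹ = 1.787×10¹⁰ K⁴.

T ≈ 366 K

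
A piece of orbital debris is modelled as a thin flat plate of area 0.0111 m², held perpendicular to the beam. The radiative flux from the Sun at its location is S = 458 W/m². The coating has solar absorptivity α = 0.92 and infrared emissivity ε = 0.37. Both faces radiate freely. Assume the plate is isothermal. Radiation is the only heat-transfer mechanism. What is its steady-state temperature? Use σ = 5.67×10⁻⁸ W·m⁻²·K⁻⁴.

T ≈ 317 K

At equilibrium, absorbed power = emitted power.
Absorbing cross-section = A = 0.01110 m²; emitting surface = 2A = 0.02220 m² (ratio 2).
αS·A_cross = εσ·A_surf·T⁴  ⇒  T⁴ = αS/(ε·2σ).
T⁴ = 0.920·458/(0.37·2·5.67×10⁻⁸) = 1.004×10¹⁰ K⁴.
T = (1.004×10¹⁰)^(1/4).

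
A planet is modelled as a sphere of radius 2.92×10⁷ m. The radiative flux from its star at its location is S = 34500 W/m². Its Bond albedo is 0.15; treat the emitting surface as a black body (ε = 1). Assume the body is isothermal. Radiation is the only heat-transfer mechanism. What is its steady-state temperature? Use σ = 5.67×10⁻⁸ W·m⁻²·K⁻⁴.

At equilibrium, absorbed power = emitted power.
Absorbing cross-section = πr² = 2.679×10¹⁵ m²; emitting surface = 4πr² = 1.071×10¹⁶ m² (ratio 4).
(1−a)S·A_cross = εσ·A_surf·T⁴  ⇒  T⁴ = (1−a)S/(4σ).
T⁴ = 0.850·34500/(4·5.67×10⁻⁸) = 1.293×10¹¹ K⁴.
T = (1.293×10¹¹)^(1/4).

T ≈ 600 K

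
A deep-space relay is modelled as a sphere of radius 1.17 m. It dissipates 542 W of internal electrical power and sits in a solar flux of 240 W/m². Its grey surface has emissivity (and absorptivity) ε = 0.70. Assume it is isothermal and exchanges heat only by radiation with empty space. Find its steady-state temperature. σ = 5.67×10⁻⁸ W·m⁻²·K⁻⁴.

T ≈ 207 K

At steady state, absorbed solar power + internal power = radiated power.
Absorbed: α·S·A_cross = 0.70·240·4.301 = 722.5 W (cross-section πr²).
Total input = 722.5 + 542 = 1264 W.
Radiated: εσ·A_surf·T⁴ with A_surf = 4πr² = 17.20 m².
T⁴ = 1264/(0.70·5.67×10⁻⁸·17.20) = 1.852×10⁹ K⁴.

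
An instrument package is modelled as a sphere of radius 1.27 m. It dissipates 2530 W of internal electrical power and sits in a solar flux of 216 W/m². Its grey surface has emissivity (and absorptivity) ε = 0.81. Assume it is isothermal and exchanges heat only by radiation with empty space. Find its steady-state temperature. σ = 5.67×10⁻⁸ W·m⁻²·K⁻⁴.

T ≈ 246 K

At steady state, absorbed solar power + internal power = radiated power.
Absorbed: α·S·A_cross = 0.81·216·5.067 = 886.5 W (cross-section πr²).
Total input = 886.5 + 2530 = 3417 W.
Radiated: εσ·A_surf·T⁴ with A_surf = 4πr² = 20.27 m².
T⁴ = 3417/(0.81·5.67×10⁻⁸·20.27) = 3.670×10⁹ K⁴.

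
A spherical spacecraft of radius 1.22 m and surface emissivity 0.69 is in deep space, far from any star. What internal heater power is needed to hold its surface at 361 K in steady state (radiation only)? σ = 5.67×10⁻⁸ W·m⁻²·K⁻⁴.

P = εσ·4πr²·T⁴.
4πr² = 18.70 m²; T⁴ = 1.698×10¹⁰ K⁴.
P = 0.69·5.67×10⁻⁸·18.70·1.698×10¹⁰.

P ≈ 12400 W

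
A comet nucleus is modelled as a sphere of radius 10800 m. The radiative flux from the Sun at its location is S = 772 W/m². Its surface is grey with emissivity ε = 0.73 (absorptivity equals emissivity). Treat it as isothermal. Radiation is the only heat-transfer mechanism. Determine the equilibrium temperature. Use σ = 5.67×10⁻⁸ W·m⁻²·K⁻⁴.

T ≈ 242 K

At equilibrium, absorbed power = emitted power.
Absorbing cross-section = πr² = 3.664×10⁸ m²; emitting surface = 4πr² = 1.466×10⁹ m² (ratio 4).
εS·A_cross = εσ·A_surf·T⁴  ⇒  T⁴ = S/(4σ)   (ε cancels).
T⁴ = 772/(4·5.67×10⁻⁸) = 3.404×10⁹ K⁴.
T = (3.404×10⁹)^(1/4).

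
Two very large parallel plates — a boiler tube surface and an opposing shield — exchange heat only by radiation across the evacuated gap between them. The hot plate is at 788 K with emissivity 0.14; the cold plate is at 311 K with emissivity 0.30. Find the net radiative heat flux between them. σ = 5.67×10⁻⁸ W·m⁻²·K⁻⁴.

For two infinite grey parallel plates, q = σ(T₁⁴ − T₂⁴)/(1/ε₁ + 1/ε₂ − 1).
T₁⁴ − T₂⁴ = 3.856×10¹¹ − 9.355×10⁹ = 3.762×10¹¹ K⁴.
1/ε₁ + 1/ε₂ − 1 = 7.143 + 3.333 − 1 = 9.476.
q = 5.67×10⁻⁸ × 3.762×10¹¹ / 9.476.

q ≈ 2250 W/m²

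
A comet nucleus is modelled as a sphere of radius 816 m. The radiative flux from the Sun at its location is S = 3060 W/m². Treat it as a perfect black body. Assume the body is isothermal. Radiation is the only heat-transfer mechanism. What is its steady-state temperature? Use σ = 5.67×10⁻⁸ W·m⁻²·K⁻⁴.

T ≈ 341 K

At equilibrium, absorbed power = emitted power.
Absorbing cross-section = πr² = 2.092×10⁶ m²; emitting surface = 4πr² = 8.367×10⁶ m² (ratio 4).
S·A_cross = εσ·A_surf·T⁴  ⇒  T⁴ = S/(4σ).
T⁴ = 1.00·3060/(4·5.67×10⁻⁸) = 1.349×10¹⁰ K⁴.
T = (1.349×10¹⁰)^(1/4).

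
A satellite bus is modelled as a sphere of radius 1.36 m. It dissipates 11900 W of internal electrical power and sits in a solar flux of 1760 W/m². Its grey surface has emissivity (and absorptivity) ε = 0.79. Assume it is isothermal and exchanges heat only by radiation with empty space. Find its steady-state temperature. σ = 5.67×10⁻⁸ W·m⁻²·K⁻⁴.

T ≈ 372 K

At steady state, absorbed solar power + internal power = radiated power.
Absorbed: α·S·A_cross = 0.79·1760·5.811 = 8079 W (cross-section πr²).
Total input = 8079 + 11900 = 19980 W.
Radiated: εσ·A_surf·T⁴ with A_surf = 4πr² = 23.24 m².
T⁴ = 19980/(0.79·5.67×10⁻⁸·23.24) = 1.919×10¹⁰ K⁴.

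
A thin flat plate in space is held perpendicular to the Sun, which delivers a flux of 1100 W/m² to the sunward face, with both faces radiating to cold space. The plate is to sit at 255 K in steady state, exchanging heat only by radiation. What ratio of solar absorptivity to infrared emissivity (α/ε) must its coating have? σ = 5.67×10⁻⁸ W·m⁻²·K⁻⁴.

α/ε ≈ 0.436

Balance: αS·A = εσ·2A·T⁴ ⇒ α/ε = 2σT⁴/S.
α/ε = 2·5.67×10⁻⁸·(255)⁴/1100 = 2·5.67×10⁻⁸·4.228×10⁹/1100.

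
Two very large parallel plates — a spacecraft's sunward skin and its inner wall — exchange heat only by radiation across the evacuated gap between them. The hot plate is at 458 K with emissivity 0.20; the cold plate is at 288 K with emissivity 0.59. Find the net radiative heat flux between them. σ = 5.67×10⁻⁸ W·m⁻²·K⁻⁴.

For two infinite grey parallel plates, q = σ(T₁⁴ − T₂⁴)/(1/ε₁ + 1/ε₂ − 1).
T₁⁴ − T₂⁴ = 4.400×10¹⁰ − 6.880×10⁹ = 3.712×10¹⁰ K⁴.
1/ε₁ + 1/ε₂ − 1 = 5.000 + 1.695 − 1 = 5.695.
q = 5.67×10⁻⁸ × 3.712×10¹⁰ / 5.695.

q ≈ 370 W/m²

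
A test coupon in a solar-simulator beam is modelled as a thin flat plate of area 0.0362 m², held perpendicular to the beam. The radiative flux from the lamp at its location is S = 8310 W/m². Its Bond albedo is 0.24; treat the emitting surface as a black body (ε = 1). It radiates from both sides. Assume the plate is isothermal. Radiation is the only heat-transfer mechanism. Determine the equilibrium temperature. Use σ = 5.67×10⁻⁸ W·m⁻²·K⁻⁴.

T ≈ 486 K

At equilibrium, absorbed power = emitted power.
Absorbing cross-section = A = 0.03620 m²; emitting surface = 2A = 0.07240 m² (ratio 2).
(1−a)S·A_cross = εσ·A_surf·T⁴  ⇒  T⁴ = (1−a)S/(2σ).
T⁴ = 0.760·8310/(2·5.67×10⁻⁸) = 5.569×10¹⁰ K⁴.
T = (5.569×10¹⁰)^(1/4).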